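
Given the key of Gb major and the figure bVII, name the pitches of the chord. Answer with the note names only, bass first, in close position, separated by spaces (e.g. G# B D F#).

Fb Ab Cb

Scale degree 7 in Gb major is F; lowering it a half step gives Fb. bVII is a major triad on the lowered seventh degree (the subtonic), borrowed from the parallel minor.
So the chord is Fb-Ab-Cb, a major triad.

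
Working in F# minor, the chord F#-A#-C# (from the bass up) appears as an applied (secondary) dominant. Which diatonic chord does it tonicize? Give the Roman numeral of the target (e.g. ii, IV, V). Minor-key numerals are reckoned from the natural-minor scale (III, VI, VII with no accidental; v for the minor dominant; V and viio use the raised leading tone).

The chord is a major triad on F#.
A dominant resolves down a perfect fifth: F# → B. In F# minor, B is scale degree 4, i.e. iv.

iv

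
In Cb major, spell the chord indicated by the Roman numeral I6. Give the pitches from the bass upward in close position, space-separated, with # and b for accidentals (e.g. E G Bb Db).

Eb Gb Cb

The numeral's case and figure indicate a major triad. In Cb major its root, scale degree 1, is Cb.
Stacking thirds from Cb gives Cb-Eb-Gb.
The figured bass 6 indicates first inversion, placing the third (Eb) in the bass: Eb-Gb-Cb.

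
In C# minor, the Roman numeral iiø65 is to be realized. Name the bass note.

F#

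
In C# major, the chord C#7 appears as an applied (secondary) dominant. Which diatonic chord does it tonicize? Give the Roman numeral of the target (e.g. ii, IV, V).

The chord is a dominant seventh chord on C#.
A dominant resolves down a perfect fifth: C# → F#. In C# major, F# is scale degree 4, i.e. IV.

IV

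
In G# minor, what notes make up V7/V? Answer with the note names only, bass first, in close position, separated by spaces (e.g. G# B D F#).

The slash means an applied dominant: we want the dominant of V. In G# minor, V is D# major, and its dominant is built on A#.
Building a dominant seventh chord on A# gives A#-C##-E#-G#.

A# C## E# G#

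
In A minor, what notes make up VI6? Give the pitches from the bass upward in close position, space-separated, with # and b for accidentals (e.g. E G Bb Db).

In A minor, scale degree 6 is F, and the diatonic chord built there is a major triad.
That chord is spelled F-A-C.
With the 6 figure the chord is in first inversion; from the bass A upward in close position it reads A-C-F.

A C F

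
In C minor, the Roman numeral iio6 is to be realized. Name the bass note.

iio in C minor has root D; the chord is D-F-Ab.
The figure 6 means first inversion — the third is in the bass.

F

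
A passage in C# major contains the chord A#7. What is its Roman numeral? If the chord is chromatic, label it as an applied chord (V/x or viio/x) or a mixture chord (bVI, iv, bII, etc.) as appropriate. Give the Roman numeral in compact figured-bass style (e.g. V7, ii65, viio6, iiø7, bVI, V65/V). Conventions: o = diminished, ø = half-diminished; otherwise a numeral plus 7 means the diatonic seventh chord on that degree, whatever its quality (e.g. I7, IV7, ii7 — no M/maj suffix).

V7/ii

Stacked in thirds the chord is A#-C##-E#-G#: a dominant seventh chord on A#.
A# is not a diatonic chord root with this quality in C# major, but it lies a perfect fifth above D# (ii), so the chord functions as an applied dominant of ii.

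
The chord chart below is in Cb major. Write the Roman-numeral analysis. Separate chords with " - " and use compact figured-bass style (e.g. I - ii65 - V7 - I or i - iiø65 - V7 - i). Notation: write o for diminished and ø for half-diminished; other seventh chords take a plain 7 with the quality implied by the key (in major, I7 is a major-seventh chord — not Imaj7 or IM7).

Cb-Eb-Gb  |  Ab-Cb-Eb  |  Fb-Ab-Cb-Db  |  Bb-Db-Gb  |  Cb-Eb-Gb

I - vi - ii65 - V6 - I

Cb-Eb-Gb: major triad on Cb = scale degree 1 → I.
Ab-Cb-Eb: root Ab is the submediant; minor triad there is vi.
Fb-Ab-Cb-Db has root Db, degree 2 in Cb major, so ii65.
Bb-Db-Gb: major triad on Gb = scale degree 5 → V6.
Cb-Eb-Gb: major triad on Cb = scale degree 1 → I.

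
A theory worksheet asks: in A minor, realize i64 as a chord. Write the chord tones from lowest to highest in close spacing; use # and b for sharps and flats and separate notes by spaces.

E A C

The numeral's case and figure indicate a minor triad. In A minor its root, scale degree 1, is A.
That chord is spelled A-C-E.
The figured bass 64 indicates second inversion, placing the fifth (E) in the bass: E-A-C.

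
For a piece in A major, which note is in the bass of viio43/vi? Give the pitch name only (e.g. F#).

The applied chord viio43/vi is rooted on E#: E#-G#-B-D.
The figure 43 means second inversion — the fifth is in the bass.

B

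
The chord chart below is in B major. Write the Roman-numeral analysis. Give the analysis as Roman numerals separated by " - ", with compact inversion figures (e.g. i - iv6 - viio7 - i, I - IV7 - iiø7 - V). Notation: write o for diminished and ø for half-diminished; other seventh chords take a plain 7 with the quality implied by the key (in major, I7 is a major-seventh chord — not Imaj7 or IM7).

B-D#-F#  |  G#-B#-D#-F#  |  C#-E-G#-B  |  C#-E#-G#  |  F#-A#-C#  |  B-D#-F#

I - V7/ii - ii7 - V/V - V - I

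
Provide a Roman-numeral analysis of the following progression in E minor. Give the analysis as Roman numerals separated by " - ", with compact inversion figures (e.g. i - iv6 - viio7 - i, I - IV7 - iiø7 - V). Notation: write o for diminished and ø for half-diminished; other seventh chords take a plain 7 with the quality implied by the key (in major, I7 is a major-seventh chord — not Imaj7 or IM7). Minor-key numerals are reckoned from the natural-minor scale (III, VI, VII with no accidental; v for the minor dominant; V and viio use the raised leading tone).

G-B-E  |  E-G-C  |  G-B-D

G-B-E: root E is the tonic; minor triad there is i6.
E-G-C has root C, degree 6 in E minor, so VI6.
G-B-D: major triad on G = scale degree 3 → III.

i6 - VI6 - III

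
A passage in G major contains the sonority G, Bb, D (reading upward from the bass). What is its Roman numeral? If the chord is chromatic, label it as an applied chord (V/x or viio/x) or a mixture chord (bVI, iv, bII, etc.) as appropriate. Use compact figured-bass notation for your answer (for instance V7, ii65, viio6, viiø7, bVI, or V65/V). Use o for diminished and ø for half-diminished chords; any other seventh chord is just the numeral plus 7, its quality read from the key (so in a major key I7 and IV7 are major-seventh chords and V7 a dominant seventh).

The pitches G-Bb-D form a minor triad rooted on G.
G is the first degree of G major. This is the minor tonic, borrowed from the parallel minor.

i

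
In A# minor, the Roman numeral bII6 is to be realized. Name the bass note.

bII in A# minor has root B; the chord is B-D#-F#.
The figure 6 means first inversion — the third is in the bass.

D#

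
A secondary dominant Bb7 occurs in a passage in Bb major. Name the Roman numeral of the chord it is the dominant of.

IV

The chord is a dominant seventh chord on Bb.
A dominant resolves down a perfect fifth: Bb → Eb. In Bb major, Eb is scale degree 4, i.e. IV.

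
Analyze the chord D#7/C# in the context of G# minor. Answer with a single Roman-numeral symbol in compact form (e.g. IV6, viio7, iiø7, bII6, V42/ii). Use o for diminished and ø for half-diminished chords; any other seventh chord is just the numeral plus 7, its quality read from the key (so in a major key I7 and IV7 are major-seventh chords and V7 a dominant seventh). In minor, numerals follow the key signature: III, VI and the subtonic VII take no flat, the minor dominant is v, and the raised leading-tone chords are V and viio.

Stacked in thirds the chord is D#-F##-A#-C#: a dominant seventh chord on D#.
In G# minor, D# is the dominant; the diatonic dominant seventh chord there is V7.
With C# in the bass the chord is in third inversion, so the figured bass is 42.

V42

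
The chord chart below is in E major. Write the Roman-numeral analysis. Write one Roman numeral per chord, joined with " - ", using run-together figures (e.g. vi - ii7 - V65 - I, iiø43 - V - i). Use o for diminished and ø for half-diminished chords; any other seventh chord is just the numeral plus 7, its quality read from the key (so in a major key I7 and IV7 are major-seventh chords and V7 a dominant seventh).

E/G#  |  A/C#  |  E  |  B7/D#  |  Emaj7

I6 - IV6 - I - V65 - I7

E/G#: major triad on E = scale degree 1 → I6.
A/C#: major triad on A = scale degree 4 → IV6.
E: major triad on E = scale degree 1 → I.
B7/D# has root B, degree 5 in E major, so V65.
Emaj7: root E is the tonic; major seventh chord there is I7.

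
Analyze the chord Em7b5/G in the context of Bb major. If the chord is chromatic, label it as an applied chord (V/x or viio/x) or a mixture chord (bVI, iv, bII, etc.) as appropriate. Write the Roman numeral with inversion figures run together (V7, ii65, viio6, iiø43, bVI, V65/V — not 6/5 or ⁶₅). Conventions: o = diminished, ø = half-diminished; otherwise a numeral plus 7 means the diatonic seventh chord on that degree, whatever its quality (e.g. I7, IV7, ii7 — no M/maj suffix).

Stacked in thirds the chord is E-G-Bb-D: a half-diminished seventh chord on E.
E sits a half step below F (V in Bb major); a diminished chord there is the applied leading-tone chord of V.
With G in the bass the chord is in first inversion, so the figured bass is 65.

viiø65/V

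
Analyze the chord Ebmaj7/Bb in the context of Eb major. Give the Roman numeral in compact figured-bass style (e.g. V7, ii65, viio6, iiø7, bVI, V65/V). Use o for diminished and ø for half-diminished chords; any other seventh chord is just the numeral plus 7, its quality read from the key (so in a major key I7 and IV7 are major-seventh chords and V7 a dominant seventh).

I43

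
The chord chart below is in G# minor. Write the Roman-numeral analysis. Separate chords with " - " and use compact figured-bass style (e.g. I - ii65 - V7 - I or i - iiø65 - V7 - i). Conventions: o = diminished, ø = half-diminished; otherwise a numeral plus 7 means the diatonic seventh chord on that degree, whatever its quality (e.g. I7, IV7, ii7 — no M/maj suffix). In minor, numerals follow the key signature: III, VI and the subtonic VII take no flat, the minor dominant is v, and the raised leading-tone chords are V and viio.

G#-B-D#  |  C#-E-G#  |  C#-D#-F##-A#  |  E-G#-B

i - iv - V42 - VI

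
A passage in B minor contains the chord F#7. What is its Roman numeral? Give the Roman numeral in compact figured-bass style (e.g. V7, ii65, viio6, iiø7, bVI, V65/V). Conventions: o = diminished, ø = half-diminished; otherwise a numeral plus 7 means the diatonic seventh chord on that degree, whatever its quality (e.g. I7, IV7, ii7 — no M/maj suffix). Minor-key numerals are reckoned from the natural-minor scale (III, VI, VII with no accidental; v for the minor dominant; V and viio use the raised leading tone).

Stacked in thirds the chord is F#-A#-C#-E: a dominant seventh chord on F#.
In B minor, F# is the dominant; the diatonic dominant seventh chord there is V7.

V7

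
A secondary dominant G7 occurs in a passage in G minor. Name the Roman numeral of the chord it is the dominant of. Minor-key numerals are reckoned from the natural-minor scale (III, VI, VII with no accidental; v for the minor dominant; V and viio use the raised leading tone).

iv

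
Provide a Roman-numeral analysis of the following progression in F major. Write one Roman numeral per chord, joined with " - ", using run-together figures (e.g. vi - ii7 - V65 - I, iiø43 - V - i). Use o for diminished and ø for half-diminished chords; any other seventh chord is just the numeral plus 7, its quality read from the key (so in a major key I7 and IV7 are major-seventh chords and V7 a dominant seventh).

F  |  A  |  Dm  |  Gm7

I - V/vi - vi - ii7

F has root F, degree 1 in F major, so I.
A: chromatic; A is V of vi, so V/vi.
Dm: root D is the submediant; minor triad there is vi.
Gm7 has root G, degree 2 in F major, so ii7.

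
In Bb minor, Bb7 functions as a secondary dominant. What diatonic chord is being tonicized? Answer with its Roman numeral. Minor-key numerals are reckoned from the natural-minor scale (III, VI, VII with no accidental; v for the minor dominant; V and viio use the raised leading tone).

iv

The chord is a dominant seventh chord on Bb.
A dominant resolves down a perfect fifth: Bb → Eb. In Bb minor, Eb is scale degree 4, i.e. iv.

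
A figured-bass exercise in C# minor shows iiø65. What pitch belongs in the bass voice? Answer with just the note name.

F#

iiø in C# minor has root D#; the chord is D#-F#-A-C#.
The figure 65 means first inversion — the third is in the bass.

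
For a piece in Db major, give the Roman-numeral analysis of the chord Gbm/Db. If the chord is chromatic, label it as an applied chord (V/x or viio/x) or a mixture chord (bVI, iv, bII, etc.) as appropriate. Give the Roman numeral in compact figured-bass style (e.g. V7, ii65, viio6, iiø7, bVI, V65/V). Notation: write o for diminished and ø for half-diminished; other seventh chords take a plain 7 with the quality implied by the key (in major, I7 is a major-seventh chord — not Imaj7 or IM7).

Stacked in thirds the chord is Gb-Bbb-Db: a minor triad on Gb.
Gb is the fourth degree of Db major. This is the minor subdominant, borrowed from the parallel minor.
With Db in the bass the chord is in second inversion, so the figured bass is 64.

iv64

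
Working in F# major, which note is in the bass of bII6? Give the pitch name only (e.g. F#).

B

bII in F# major has root G; the chord is G-B-D.
The figure 6 means first inversion — the third is in the bass.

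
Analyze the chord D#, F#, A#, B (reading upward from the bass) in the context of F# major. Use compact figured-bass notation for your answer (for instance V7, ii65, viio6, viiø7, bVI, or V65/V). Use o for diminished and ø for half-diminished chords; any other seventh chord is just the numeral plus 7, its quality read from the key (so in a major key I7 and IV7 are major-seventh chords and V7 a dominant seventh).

IV65

The pitches B-D#-F#-A# form a major seventh chord rooted on B.
B is scale degree 4 in F# major, and a major seventh chord on that degree is written IV7.
With D# in the bass the chord is in first inversion, so the figured bass is 65.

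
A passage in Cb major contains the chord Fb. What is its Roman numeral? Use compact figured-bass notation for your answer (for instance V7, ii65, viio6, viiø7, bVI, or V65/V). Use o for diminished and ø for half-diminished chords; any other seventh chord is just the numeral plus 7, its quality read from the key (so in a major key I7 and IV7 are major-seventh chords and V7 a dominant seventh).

The pitches Fb-Ab-Cb form a major triad rooted on Fb.
Fb is scale degree 4 in Cb major, and a major triad on that degree is written IV.

IV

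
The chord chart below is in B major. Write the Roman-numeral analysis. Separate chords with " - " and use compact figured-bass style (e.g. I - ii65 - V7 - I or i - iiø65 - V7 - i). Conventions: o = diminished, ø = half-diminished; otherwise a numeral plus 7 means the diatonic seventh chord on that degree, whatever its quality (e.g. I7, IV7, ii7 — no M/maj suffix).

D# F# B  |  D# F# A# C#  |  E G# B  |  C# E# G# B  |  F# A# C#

I6 - iii7 - IV - V7/V - V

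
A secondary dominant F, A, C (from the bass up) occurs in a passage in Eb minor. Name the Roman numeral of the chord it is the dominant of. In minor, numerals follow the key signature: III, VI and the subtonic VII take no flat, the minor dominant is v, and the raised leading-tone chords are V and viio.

The chord is a major triad on F.
A dominant resolves down a perfect fifth: F → Bb. In Eb minor, Bb is scale degree 5, i.e. V.

V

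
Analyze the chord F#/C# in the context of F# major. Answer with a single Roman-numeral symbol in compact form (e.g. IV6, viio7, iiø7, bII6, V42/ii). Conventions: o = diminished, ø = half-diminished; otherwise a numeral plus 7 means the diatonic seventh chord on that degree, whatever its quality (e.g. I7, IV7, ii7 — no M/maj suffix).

I64

The pitches F#-A#-C# form a major triad rooted on F#.
F# is scale degree 1 in F# major, and a major triad on that degree is written I.
With C# in the bass the chord is in second inversion, so the figured bass is 64.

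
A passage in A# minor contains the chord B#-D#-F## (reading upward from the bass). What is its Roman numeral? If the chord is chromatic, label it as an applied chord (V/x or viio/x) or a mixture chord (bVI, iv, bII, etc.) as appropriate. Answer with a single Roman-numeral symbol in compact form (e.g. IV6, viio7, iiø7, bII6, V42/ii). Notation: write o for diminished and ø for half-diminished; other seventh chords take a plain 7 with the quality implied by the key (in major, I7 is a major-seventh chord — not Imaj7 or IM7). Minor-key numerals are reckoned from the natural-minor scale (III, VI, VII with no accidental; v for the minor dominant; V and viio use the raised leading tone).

ii

The pitches B#-D#-F## form a minor triad rooted on B#.
B# is the second degree of A# minor. This is the minor supertonic, borrowed from the parallel major (the Dorian ii).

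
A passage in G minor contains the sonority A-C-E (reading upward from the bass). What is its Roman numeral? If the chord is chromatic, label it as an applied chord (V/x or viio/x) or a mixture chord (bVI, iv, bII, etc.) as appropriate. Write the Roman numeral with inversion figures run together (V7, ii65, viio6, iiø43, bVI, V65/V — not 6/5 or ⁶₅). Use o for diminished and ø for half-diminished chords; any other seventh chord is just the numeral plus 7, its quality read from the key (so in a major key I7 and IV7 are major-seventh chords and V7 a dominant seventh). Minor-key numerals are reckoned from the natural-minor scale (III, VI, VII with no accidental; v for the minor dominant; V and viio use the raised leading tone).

Stacked in thirds the chord is A-C-E: a minor triad on A.
A is the second degree of G minor. This is the minor supertonic, borrowed from the parallel major (the Dorian ii).

ii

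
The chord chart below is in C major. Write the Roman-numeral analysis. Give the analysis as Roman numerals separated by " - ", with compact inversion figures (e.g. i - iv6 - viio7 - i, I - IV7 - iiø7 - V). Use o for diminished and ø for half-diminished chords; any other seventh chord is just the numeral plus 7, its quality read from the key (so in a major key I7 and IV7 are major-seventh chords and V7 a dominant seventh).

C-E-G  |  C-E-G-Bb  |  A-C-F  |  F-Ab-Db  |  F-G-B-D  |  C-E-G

I - V7/IV - IV6 - bII6 - V42 - I

C-E-G has root C, degree 1 in C major, so I.
C-E-G-Bb is the secondary dominant of IV (dominant seventh chord on C): V7/IV.
A-C-F: root F is the subdominant; major triad there is IV6.
F-Ab-Db is non-diatonic — a major triad on the lowered supertonic (Db): the Neapolitan sixth, bII6 (third, F, in the bass — hence the 6).
F-G-B-D: root G is the dominant; dominant seventh chord there is V42.
C-E-G has root C, degree 1 in C major, so I.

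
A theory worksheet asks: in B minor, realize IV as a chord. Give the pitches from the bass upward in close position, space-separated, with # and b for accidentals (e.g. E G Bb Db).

Scale degree 4 in B minor is E; here the chord built on it is altered to a major triad. IV is the major subdominant, borrowed from the parallel major.
So the chord is E-G#-B, a major triad.

E G# B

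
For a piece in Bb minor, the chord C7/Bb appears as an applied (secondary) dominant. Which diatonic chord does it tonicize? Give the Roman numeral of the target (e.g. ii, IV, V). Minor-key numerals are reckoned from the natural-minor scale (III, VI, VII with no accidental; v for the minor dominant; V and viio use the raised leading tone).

V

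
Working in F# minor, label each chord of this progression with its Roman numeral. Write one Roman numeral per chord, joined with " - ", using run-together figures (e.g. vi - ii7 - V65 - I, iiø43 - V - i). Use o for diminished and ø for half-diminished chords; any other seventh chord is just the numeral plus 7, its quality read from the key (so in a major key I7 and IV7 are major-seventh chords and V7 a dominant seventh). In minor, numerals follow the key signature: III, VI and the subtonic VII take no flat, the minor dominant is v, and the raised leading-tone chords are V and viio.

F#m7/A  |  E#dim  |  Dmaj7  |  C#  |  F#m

i65 - viio - VI7 - V - i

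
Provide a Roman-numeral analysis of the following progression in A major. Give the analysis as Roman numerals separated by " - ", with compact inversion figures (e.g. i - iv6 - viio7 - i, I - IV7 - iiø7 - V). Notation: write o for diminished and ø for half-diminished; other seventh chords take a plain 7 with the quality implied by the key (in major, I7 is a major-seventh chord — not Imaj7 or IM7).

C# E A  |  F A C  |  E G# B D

C#-E-A: major triad on A = scale degree 1 → I6.
F-A-C: F with this quality isn't in the key; it's bVI, borrowed from the parallel minor.
E-G#-B-D: dominant seventh chord on E = scale degree 5 → V7.

I6 - bVI - V7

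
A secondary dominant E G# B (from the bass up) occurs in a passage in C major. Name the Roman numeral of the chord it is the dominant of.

vi

The chord is a major triad on E.
A dominant resolves down a perfect fifth: E → A. In C major, A is scale degree 6, i.e. vi.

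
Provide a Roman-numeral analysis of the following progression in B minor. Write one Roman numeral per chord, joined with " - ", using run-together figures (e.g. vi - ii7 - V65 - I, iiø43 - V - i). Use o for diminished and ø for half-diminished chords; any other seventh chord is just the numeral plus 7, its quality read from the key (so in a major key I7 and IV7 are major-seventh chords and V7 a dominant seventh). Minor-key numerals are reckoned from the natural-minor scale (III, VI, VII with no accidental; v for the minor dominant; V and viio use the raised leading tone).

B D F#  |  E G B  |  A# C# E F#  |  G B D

i - iv - V65 - VI

B-D-F#: minor triad on B = scale degree 1 → i.
E-G-B: minor triad on E = scale degree 4 → iv.
A#-C#-E-F#: dominant seventh chord on F# = scale degree 5 → V65.
G-B-D: root G is the submediant; major triad there is VI.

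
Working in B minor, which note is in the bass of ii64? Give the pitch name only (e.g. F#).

G#

ii in B minor has root C#; the chord is C#-E-G#.
The figure 64 means second inversion — the fifth is in the bass.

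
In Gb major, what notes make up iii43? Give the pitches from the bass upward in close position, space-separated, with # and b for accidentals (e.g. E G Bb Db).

F Ab Bb Db

In Gb major, the mediant is Bb, and the diatonic chord built there is a minor seventh chord.
Stacking thirds from Bb gives Bb-Db-F-Ab.
The figured bass 43 indicates second inversion, placing the fifth (F) in the bass: F-Ab-Bb-Db.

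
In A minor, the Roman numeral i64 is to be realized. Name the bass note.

E

i in A minor has root A; the chord is A-C-E.
The figure 64 means second inversion — the fifth is in the bass.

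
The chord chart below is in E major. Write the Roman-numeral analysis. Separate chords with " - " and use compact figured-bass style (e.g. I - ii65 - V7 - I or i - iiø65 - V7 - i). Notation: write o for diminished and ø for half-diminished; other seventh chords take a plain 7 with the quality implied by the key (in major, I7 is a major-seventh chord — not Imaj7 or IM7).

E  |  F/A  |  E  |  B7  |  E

I - bII6 - I - V7 - I

E: major triad on E = scale degree 1 → I.
F/A: major triad on F — chromatic; F is the lowered second degree, so this is the Neapolitan sixth, bII6 (third, A, in the bass — hence the 6).
E: major triad on E = scale degree 1 → I.
B7 has root B, degree 5 in E major, so V7.
E: root E is the tonic; major triad there is I.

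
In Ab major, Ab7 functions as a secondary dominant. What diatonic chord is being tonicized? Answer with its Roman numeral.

IV

The chord is a dominant seventh chord on Ab.
A dominant resolves down a perfect fifth: Ab → Db. In Ab major, Db is scale degree 4, i.e. IV.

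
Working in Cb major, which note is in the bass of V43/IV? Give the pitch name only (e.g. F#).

The applied chord V43/IV is rooted on Cb: Cb-Eb-Gb-Bbb.
The figure 43 means second inversion — the fifth is in the bass.

Gb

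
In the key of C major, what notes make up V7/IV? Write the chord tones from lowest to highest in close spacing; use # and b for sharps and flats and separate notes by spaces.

V7/IV is a secondary dominant — the dominant seventh of IV. IV in C major is F, so the applied chord's root is C, a perfect fifth above.
Building a dominant seventh chord on C gives C-E-G-Bb.

C E G Bb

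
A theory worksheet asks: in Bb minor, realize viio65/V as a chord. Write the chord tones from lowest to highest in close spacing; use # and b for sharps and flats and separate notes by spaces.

The slash marks an applied leading-tone chord: viio of V. In Bb minor, V is F, so the leading tone to it is E, a half step below.
Building a fully diminished seventh chord on E gives E-G-Bb-Db.
The figured bass 65 indicates first inversion, placing the third (G) in the bass: G-Bb-Db-E.

G Bb Db E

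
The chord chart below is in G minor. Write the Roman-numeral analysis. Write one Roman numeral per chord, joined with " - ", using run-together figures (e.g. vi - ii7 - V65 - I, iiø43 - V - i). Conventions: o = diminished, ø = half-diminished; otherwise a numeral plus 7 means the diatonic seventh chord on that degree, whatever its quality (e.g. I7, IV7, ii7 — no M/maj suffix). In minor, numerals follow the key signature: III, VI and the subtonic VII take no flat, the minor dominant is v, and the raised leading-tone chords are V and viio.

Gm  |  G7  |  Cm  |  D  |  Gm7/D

i - V7/iv - iv - V - i43

Gm: root G is the tonic; minor triad there is i.
G7: chromatic; G is V of iv, so V7/iv.
Cm has root C, degree 4 in G minor, so iv.
D: major triad on D = scale degree 5 → V.
Gm7/D: root G is the tonic; minor seventh chord there is i43.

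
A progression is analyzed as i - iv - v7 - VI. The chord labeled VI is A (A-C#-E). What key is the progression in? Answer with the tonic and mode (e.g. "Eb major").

C# minor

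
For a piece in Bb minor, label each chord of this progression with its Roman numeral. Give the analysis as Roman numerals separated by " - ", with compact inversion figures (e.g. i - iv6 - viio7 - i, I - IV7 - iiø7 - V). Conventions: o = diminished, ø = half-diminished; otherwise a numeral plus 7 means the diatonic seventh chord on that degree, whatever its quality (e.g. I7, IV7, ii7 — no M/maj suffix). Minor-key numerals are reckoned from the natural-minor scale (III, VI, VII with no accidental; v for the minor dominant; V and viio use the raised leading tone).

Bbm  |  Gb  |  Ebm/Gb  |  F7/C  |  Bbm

i - VI - iv6 - V43 - i

Bbm: root Bb is the tonic; minor triad there is i.
Gb: major triad on Gb = scale degree 6 → VI.
Ebm/Gb: root Eb is the subdominant; minor triad there is iv6.
F7/C: root F is the dominant; dominant seventh chord there is V43.
Bbm: minor triad on Bb = scale degree 1 → i.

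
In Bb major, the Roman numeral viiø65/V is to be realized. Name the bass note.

G

The applied chord viiø65/V is rooted on E: E-G-Bb-D.
The figure 65 means first inversion — the third is in the bass.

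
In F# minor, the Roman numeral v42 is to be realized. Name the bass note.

B

v in F# minor has root C#; the chord is C#-E-G#-B.
The figure 42 means third inversion — the seventh is in the bass.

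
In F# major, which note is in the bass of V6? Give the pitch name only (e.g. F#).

V in F# major has root C#; the chord is C#-E#-G#.
The figure 6 means first inversion — the third is in the bass.

E#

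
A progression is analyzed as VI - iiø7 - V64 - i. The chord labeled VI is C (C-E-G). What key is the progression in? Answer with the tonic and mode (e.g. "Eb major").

E minor

The anchor chord is a major triad on C, labeled VI.
VI on C implies C is the submediant; that puts the tonic at E, and the uppercase numeral fits minor mode.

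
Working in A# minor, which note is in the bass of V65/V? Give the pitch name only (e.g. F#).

D##

The applied chord V65/V is rooted on B#: B#-D##-F##-A#.
The figure 65 means first inversion — the third is in the bass.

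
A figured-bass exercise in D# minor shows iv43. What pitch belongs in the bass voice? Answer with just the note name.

iv in D# minor has root G#; the chord is G#-B-D#-F#.
The figure 43 means second inversion — the fifth is in the bass.

D#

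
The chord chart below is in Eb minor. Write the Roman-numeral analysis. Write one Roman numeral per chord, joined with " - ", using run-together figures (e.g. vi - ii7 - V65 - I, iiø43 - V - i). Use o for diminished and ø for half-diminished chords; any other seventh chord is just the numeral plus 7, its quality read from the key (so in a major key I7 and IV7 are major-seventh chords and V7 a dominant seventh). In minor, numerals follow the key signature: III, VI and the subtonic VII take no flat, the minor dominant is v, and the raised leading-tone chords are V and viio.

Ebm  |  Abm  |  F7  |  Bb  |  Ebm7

Ebm: root Eb is the tonic; minor triad there is i.
Abm: root Ab is the subdominant; minor triad there is iv.
F7: chromatic; F is V of V, so V7/V.
Bb: root Bb is the dominant; major triad there is V.
Ebm7: minor seventh chord on Eb = scale degree 1 → i7.

i - iv - V7/V - V - i7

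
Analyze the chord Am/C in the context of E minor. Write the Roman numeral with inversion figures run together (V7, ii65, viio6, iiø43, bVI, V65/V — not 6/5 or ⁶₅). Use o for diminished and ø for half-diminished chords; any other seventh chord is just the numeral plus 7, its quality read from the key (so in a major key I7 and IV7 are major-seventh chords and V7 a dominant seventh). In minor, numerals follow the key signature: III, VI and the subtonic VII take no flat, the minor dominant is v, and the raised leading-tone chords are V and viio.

iv6

The pitches A-C-E form a minor triad rooted on A.
A is scale degree 4 in E minor, and a minor triad on that degree is written iv.
With C in the bass the chord is in first inversion, so the figured bass is 6.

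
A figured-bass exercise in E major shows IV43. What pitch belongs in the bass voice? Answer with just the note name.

E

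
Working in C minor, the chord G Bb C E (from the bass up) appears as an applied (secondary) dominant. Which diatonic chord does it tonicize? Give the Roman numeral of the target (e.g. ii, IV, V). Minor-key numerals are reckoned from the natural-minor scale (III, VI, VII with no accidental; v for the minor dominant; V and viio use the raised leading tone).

The chord is a dominant seventh chord on C.
A dominant resolves down a perfect fifth: C → F. In C minor, F is scale degree 4, i.e. iv.

iv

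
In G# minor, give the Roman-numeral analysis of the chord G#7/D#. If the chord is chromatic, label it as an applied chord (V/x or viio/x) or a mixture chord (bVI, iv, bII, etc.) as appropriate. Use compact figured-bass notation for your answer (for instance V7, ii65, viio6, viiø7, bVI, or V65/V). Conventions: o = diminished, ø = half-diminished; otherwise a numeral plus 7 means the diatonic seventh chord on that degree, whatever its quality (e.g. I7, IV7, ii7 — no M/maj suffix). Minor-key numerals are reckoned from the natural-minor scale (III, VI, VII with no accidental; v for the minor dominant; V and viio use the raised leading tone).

Stacked in thirds the chord is G#-B#-D#-F#: a dominant seventh chord on G#.
G# is not a diatonic chord root with this quality in G# minor, but it lies a perfect fifth above C# (iv), so the chord functions as an applied dominant of iv.
With D# in the bass the chord is in second inversion, so the figured bass is 43.

V43/iv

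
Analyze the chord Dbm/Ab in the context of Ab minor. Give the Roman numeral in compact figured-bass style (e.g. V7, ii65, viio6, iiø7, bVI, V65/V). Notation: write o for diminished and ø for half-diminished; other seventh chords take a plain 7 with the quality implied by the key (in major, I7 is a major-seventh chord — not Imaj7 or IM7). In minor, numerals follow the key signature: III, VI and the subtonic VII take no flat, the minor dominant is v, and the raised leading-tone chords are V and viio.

The pitches Db-Fb-Ab form a minor triad rooted on Db.
In Ab minor, Db is the subdominant; the diatonic minor triad there is iv.
With Ab in the bass the chord is in second inversion, so the figured bass is 64.

iv64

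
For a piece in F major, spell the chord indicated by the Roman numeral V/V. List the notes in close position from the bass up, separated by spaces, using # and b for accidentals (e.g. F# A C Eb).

G B D

V/V is a secondary dominant — the dominant triad of V. V in F major is C, so the applied chord's root is G, a perfect fifth above.
Building a major triad on G gives G-B-D.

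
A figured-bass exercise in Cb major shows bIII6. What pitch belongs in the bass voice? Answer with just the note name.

Gb

bIII in Cb major has root Ebb; the chord is Ebb-Gb-Bbb.
The figure 6 means first inversion — the third is in the bass.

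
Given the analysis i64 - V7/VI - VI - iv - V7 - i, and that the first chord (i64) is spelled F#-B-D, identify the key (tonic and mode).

B minor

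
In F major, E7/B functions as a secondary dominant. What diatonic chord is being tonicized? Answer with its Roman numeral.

iii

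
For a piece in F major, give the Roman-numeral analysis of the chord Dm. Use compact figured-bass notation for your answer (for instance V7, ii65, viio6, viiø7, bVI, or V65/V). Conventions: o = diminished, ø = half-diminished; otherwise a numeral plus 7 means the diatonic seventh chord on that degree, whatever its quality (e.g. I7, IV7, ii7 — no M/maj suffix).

vi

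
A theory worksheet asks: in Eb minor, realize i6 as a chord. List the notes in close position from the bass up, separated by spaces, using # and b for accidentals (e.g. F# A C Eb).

The numeral's case and figure indicate a minor triad. In Eb minor its root, the first degree, is Eb.
That chord is spelled Eb-Gb-Bb.
With the 6 figure the chord is in first inversion; from the bass Gb upward in close position it reads Gb-Bb-Eb.

Gb Bb Eb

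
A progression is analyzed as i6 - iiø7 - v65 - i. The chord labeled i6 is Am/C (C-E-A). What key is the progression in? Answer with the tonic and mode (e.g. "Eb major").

A minor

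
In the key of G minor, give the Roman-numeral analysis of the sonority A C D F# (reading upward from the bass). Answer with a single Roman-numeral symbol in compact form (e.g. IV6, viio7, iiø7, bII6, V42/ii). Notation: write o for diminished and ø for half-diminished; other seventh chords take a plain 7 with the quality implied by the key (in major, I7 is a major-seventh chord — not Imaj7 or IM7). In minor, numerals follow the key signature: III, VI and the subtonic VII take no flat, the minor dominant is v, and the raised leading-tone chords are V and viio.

V43

The pitches D-F#-A-C form a dominant seventh chord rooted on D.
In G minor, D is the dominant; the diatonic dominant seventh chord there is V7.
With A in the bass the chord is in second inversion, so the figured bass is 43.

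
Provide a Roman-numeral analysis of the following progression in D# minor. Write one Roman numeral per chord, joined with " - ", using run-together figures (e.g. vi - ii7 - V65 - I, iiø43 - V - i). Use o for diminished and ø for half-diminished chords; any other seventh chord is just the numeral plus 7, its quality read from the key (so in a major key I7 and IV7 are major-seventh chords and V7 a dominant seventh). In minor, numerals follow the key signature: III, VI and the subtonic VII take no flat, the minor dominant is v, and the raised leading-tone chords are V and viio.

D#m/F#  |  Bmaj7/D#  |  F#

i6 - VI65 - III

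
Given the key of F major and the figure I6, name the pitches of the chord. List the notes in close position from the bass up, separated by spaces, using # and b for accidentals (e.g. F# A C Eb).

In F major, the first degree is F, and the diatonic chord built there is a major triad.
That chord is spelled F-A-C.
With the 6 figure the chord is in first inversion; from the bass A upward in close position it reads A-C-F.

A C F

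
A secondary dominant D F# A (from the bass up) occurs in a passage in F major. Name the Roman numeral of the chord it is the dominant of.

The chord is a major triad on D.
A dominant resolves down a perfect fifth: D → G. In F major, G is scale degree 2, i.e. ii.

ii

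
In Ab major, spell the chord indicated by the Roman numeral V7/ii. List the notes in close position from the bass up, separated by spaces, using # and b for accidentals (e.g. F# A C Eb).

The slash means an applied dominant: we want the dominant of ii. In Ab major, ii is Bb minor, and its dominant is built on F.
Building a dominant seventh chord on F gives F-A-C-Eb.

F A C Eb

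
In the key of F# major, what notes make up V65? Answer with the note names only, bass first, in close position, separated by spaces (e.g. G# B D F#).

E# G# B C#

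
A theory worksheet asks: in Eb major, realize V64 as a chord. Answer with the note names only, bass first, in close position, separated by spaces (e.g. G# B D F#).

The numeral's case and figure indicate a major triad. In Eb major its root, scale degree 5, is Bb.
That chord is spelled Bb-D-F.
The figured bass 64 indicates second inversion, placing the fifth (F) in the bass: F-Bb-D.

F Bb D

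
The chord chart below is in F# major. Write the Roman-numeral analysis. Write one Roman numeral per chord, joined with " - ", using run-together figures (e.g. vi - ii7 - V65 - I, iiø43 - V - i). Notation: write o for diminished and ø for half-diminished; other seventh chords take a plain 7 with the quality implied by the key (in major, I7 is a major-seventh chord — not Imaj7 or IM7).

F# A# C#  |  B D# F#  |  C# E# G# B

F#-A#-C#: root F# is the tonic; major triad there is I.
B-D#-F#: root B is the subdominant; major triad there is IV.
C#-E#-G#-B has root C#, degree 5 in F# major, so V7.

I - IV - V7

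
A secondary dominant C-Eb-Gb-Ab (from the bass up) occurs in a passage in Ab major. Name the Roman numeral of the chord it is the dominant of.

The chord is a dominant seventh chord on Ab.
A dominant resolves down a perfect fifth: Ab → Db. In Ab major, Db is scale degree 4, i.e. IV.

IV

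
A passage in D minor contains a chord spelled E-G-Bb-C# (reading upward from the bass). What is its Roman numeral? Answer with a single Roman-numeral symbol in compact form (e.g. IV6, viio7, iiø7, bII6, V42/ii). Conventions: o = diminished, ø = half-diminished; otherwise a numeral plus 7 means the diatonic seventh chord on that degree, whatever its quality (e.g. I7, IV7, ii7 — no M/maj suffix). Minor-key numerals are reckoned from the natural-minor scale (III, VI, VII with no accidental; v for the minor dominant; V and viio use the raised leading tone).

The pitches C#-E-G-Bb form a fully diminished seventh chord rooted on C#.
C# is scale degree 7 in D minor, and a fully diminished seventh chord on that degree is written viio7.
With E in the bass the chord is in first inversion, so the figured bass is 65.

viio65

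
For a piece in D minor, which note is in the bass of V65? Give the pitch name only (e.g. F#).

C#

V in D minor has root A; the chord is A-C#-E-G.
The figure 65 means first inversion — the third is in the bass.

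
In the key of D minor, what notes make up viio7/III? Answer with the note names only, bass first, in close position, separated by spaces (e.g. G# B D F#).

E G Bb Db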